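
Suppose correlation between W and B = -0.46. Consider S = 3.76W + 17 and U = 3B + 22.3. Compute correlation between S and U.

Linear rescalings preserve correlation up to sign; here the slopes 3.76 and 3 have the same sign, so correlation between S and U = correlation between W and B = -0.46.

correlation between S and U = -0.46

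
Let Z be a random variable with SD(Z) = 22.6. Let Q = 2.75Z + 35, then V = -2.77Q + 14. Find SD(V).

SD(Q) = |2.75|·22.6 = 62.15.
SD(V) = |-2.77|·62.15 = 172.1555.

SD(V) = 172.1555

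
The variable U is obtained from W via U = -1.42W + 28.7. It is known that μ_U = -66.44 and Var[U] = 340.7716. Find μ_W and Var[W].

μ_W = 67, Var[W] = 169

From U = -1.42W + 28.7: μ_U = a·μ_W + b, so μ_W = (μ_U − b)/a = (-66.44 − 28.7)/(-1.42) = 67.
Var[U] = a²·Var[W], so Var[W] = 340.7716/(-1.42)² = 169.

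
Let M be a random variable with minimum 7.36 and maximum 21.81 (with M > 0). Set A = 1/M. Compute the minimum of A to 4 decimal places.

1/M is decreasing on this domain, so min(A) comes from max(M) = 21.81: min(A) = 1/(21.81) ≈ 0.0459.

min(A) = 0.0459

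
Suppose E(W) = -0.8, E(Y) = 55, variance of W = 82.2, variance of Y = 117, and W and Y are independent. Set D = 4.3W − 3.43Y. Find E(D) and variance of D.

E(D) = 4.3·E(W) + (-3.43)·E(Y) = 4.3·(-0.8) + (-3.43)·55 = -192.09.
variance of D = a²·variance of W + b²·variance of Y + 2ab·covariance of W and Y with a = 4.3, b = -3.43.
Independence gives covariance of W and Y = 0.
= 4.3²·82.2 + (-3.43)²·117 + 2·4.3·(-3.43)·0
= 1519.878 + 1376.4933 + 0 = 2896.3713.

E(D) = -192.09, variance of D = 2896.3713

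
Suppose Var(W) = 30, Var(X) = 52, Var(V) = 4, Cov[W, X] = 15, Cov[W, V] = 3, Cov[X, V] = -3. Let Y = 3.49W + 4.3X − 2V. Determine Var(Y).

Var(Y) = 1802.813

Var(Y) = a²·Var(W) + b²·Var(X) + c²·Var(V) + 2ab·Cov[W, X] + 2ac·Cov[W, V] + 2bc·Cov[X, V], with a = 3.49, b = 4.3, c = -2.
= 365.403 + 961.48 + 16 + 450.21 + (-41.88) + 51.6
= 1802.813.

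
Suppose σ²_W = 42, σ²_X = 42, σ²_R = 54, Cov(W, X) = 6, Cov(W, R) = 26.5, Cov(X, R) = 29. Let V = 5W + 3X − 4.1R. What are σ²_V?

σ²_V = a²·σ²_W + b²·σ²_X + c²·σ²_R + 2ab·Cov(W, X) + 2ac·Cov(W, R) + 2bc·Cov(X, R), with a = 5, b = 3, c = -4.1.
= 1050 + 378 + 907.74 + 180 + (-1086.5) + (-713.4)
= 715.84.

σ²_V = 715.84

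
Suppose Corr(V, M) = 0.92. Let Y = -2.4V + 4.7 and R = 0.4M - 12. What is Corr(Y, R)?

Corr(Y, R) = -0.92

Linear rescalings preserve |correlation|; the slopes -2.4 and 0.4 have opposite signs, so the correlation flips sign: Corr(Y, R) = −Corr(V, M) = -0.92.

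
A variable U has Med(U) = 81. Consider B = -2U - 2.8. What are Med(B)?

Med(B) = -164.8

A linear map preserves order up to sign, so Med(B) = a·Med(U) + b = (-2)·81 + (-2.8) = -164.8.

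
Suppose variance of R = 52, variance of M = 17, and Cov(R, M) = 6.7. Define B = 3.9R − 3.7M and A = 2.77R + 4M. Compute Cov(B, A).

Cov(B, A) = 346.0077

By bilinearity, Cov(B, A) = ac·variance of R + bd·variance of M + (ad+bc)·Cov(R, M), with a=3.9, b=-3.7, c=2.77, d=4.
ac·variance of R = 3.9·2.77·52 = 561.756
bd·variance of M = (-3.7)·4·17 = -251.6
(ad+bc)·Cov(R, M) = (5.351)·6.7 = 35.8517
Cov(B, A) = 561.756 + (-251.6) + 35.8517 = 346.0077.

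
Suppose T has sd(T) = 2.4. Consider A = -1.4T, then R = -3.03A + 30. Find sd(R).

sd(R) = 10.1808

sd(A) = |-1.4|·2.4 = 3.36.
sd(R) = |-3.03|·3.36 = 10.1808.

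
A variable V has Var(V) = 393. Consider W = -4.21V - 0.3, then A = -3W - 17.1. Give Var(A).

Var(W) = (-4.21)²·393 = 6965.5713.
Var(A) = (-3)²·6965.5713 = 62690.1417.

Var(A) = 62690.1417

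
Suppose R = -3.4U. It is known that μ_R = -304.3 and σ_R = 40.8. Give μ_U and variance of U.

From R = -3.4U: μ_R = a·μ_U + b, so μ_U = (μ_R − b)/a = (-304.3 − 0)/(-3.4) = 89.5.
variance of R = 40.8² = 1664.64.
variance of R = a²·variance of U, so variance of U = 1664.64/(-3.4)² = 144.

μ_U = 89.5, variance of U = 144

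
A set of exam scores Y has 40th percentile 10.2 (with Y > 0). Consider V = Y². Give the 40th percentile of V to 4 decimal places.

40th percentile of V = 104.04

Y² is increasing, so P_{40}(V) = g(P_{40}(Y)) = 104.04.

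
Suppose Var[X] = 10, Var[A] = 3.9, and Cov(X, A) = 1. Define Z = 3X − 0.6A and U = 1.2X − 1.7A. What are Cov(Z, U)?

By bilinearity, Cov(Z, U) = ac·Var[X] + bd·Var[A] + (ad+bc)·Cov(X, A), with a=3, b=-0.6, c=1.2, d=-1.7.
ac·Var[X] = 3·1.2·10 = 36
bd·Var[A] = (-0.6)·(-1.7)·3.9 = 3.978
(ad+bc)·Cov(X, A) = (-5.82)·1 = -5.82
Cov(Z, U) = 36 + 3.978 + (-5.82) = 34.158.

Cov(Z, U) = 34.158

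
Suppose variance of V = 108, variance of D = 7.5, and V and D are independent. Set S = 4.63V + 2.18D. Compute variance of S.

variance of S = a²·variance of V + b²·variance of D + 2ab·Cov(V, D) with a = 4.63, b = 2.18.
Independence gives Cov(V, D) = 0.
= 4.63²·108 + 2.18²·7.5 + 2·4.63·2.18·0
= 2315.1852 + 35.643 + 0 = 2350.8282.

variance of S = 2350.8282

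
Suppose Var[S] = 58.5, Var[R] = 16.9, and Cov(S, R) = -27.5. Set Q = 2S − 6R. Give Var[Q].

Var[Q] = 1502.4

Var[Q] = a²·Var[S] + b²·Var[R] + 2ab·Cov(S, R) with a = 2, b = -6.
= 2²·58.5 + (-6)²·16.9 + 2·2·(-6)·(-27.5)
= 234 + 608.4 + 660 = 1502.4.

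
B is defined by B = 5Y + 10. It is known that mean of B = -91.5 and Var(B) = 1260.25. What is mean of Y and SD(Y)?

From B = 5Y + 10: mean of B = a·mean of Y + b, so mean of Y = (mean of B − b)/a = (-91.5 − 10)/5 = -20.3.
SD(B) = √1260.25 = 35.5.
SD(B) = |a|·SD(Y), so SD(Y) = 35.5/|5| = 7.1.

mean of Y = -20.3, SD(Y) = 7.1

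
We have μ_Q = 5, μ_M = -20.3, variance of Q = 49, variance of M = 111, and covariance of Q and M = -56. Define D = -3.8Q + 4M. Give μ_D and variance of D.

μ_D = -100.2, variance of D = 4185.96

μ_D = (-3.8)·μ_Q + 4·μ_M = (-3.8)·5 + 4·(-20.3) = -100.2.
variance of D = a²·variance of Q + b²·variance of M + 2ab·covariance of Q and M with a = -3.8, b = 4.
= (-3.8)²·49 + 4²·111 + 2·(-3.8)·4·(-56)
= 707.56 + 1776 + 1702.4 = 4185.96.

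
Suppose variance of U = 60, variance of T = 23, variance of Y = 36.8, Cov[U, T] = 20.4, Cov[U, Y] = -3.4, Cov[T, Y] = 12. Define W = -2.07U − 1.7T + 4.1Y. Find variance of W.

variance of W = a²·variance of U + b²·variance of T + c²·variance of Y + 2ab·Cov[U, T] + 2ac·Cov[U, Y] + 2bc·Cov[T, Y], with a = -2.07, b = -1.7, c = 4.1.
= 257.094 + 66.47 + 618.608 + 143.5752 + 57.7116 + (-167.28)
= 976.1788.

variance of W = 976.1788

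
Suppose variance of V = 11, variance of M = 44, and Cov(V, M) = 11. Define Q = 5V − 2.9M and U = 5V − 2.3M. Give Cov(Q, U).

Cov(Q, U) = 282.48

By bilinearity, Cov(Q, U) = ac·variance of V + bd·variance of M + (ad+bc)·Cov(V, M), with a=5, b=-2.9, c=5, d=-2.3.
ac·variance of V = 5·5·11 = 275
bd·variance of M = (-2.9)·(-2.3)·44 = 293.48
(ad+bc)·Cov(V, M) = (-26)·11 = -286
Cov(Q, U) = 275 + 293.48 + (-286) = 282.48.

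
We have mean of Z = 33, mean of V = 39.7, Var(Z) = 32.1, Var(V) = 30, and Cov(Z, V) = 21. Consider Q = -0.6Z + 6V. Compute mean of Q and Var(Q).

mean of Q = (-0.6)·mean of Z + 6·mean of V = (-0.6)·33 + 6·39.7 = 218.4.
Var(Q) = a²·Var(Z) + b²·Var(V) + 2ab·Cov(Z, V) with a = -0.6, b = 6.
= (-0.6)²·32.1 + 6²·30 + 2·(-0.6)·6·21
= 11.556 + 1080 + (-151.2) = 940.356.

mean of Q = 218.4, Var(Q) = 940.356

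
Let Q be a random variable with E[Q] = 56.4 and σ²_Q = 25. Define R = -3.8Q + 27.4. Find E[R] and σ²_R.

E[R] = -186.92, σ²_R = 361

R = -3.8Q + 27.4 is linear with a = -3.8, b = 27.4.
E[R] = a·E[Q] + b = (-3.8)·56.4 + 27.4 = -186.92.
σ²_R = a²·σ²_Q = (-3.8)²·25 = 361 (the additive constant 27.4 does not affect variance).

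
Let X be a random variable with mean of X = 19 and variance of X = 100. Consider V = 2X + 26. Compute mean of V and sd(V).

V = 2X + 26 is linear with a = 2, b = 26.
mean of V = a·mean of X + b = 2·19 + 26 = 64.
sd(X) = √100 = 10.
sd(V) = |a|·sd(X) = |2|·10 = 20.

mean of V = 64, sd(V) = 20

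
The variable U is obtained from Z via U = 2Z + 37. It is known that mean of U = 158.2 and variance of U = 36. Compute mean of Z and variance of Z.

From U = 2Z + 37: mean of U = a·mean of Z + b, so mean of Z = (mean of U − b)/a = (158.2 − 37)/2 = 60.6.
variance of U = a²·variance of Z, so variance of Z = 36/2² = 9.

mean of Z = 60.6, variance of Z = 9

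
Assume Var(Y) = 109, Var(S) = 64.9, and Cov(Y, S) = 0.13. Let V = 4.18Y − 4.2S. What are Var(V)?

Var(V) = 3044.76304

Var(V) = a²·Var(Y) + b²·Var(S) + 2ab·Cov(Y, S) with a = 4.18, b = -4.2.
= 4.18²·109 + (-4.2)²·64.9 + 2·4.18·(-4.2)·0.13
= 1904.4916 + 1144.836 + (-4.56456) = 3044.76304.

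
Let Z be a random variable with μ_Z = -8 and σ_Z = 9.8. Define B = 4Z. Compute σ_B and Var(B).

B = 4Z is linear with a = 4, b = 0.
σ_B = |a|·σ_Z = |4|·9.8 = 39.2.
Var(Z) = 9.8² = 96.04.
Var(B) = a²·Var(Z) = 4²·96.04 = 1536.64.

σ_B = 39.2, Var(B) = 1536.64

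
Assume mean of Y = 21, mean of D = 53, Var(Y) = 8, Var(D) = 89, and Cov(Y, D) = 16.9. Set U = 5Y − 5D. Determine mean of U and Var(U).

mean of U = 5·mean of Y + (-5)·mean of D = 5·21 + (-5)·53 = -160.
Var(U) = a²·Var(Y) + b²·Var(D) + 2ab·Cov(Y, D) with a = 5, b = -5.
= 5²·8 + (-5)²·89 + 2·5·(-5)·16.9
= 200 + 2225 + (-845) = 1580.

mean of U = -160, Var(U) = 1580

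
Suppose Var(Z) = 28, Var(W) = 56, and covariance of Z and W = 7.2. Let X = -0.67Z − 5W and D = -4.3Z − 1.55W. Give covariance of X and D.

covariance of X and D = 676.9452

By bilinearity, covariance of X and D = ac·Var(Z) + bd·Var(W) + (ad+bc)·covariance of Z and W, with a=-0.67, b=-5, c=-4.3, d=-1.55.
ac·Var(Z) = (-0.67)·(-4.3)·28 = 80.668
bd·Var(W) = (-5)·(-1.55)·56 = 434
(ad+bc)·covariance of Z and W = (22.5385)·7.2 = 162.2772
covariance of X and D = 80.668 + 434 + 162.2772 = 676.9452.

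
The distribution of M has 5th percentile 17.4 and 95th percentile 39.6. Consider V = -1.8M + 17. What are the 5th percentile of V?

5th percentile of V = -54.28

Since a = -1.8 < 0 the transformation is decreasing, reversing order: the 5th percentile of V corresponds to the 95th percentile of M.
So P_{5}(V) = a·P_{95}(M) + b = (-1.8)·39.6 + 17 = -54.28.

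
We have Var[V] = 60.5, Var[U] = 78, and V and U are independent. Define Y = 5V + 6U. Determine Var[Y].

Var[Y] = 4320.5

Var[Y] = a²·Var[V] + b²·Var[U] + 2ab·Cov(V, U) with a = 5, b = 6.
Independence gives Cov(V, U) = 0.
= 5²·60.5 + 6²·78 + 2·5·6·0
= 1512.5 + 2808 + 0 = 4320.5.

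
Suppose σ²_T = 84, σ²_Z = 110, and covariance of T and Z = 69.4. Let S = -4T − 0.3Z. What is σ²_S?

σ²_S = 1520.46

σ²_S = a²·σ²_T + b²·σ²_Z + 2ab·covariance of T and Z with a = -4, b = -0.3.
= (-4)²·84 + (-0.3)²·110 + 2·(-4)·(-0.3)·69.4
= 1344 + 9.9 + 166.56 = 1520.46.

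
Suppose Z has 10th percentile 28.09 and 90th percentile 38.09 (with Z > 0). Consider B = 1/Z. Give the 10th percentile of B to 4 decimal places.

10th percentile of B = 0.0263

1/Z is decreasing on Z > 0, so percentile order reverses: P_{10}(B) uses P_{90}(Z) = 38.09.
P_{10}(B) = 1/38.09 ≈ 0.0263.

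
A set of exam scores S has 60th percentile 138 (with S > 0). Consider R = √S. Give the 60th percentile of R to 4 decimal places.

√S is increasing, so P_{60}(R) = g(P_{60}(S)) ≈ 11.7473.

60th percentile of R = 11.7473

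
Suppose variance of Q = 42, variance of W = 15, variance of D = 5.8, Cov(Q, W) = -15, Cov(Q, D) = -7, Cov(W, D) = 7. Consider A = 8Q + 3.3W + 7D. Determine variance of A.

variance of A = 1882.95

variance of A = a²·variance of Q + b²·variance of W + c²·variance of D + 2ab·Cov(Q, W) + 2ac·Cov(Q, D) + 2bc·Cov(W, D), with a = 8, b = 3.3, c = 7.
= 2688 + 163.35 + 284.2 + (-792) + (-784) + 323.4
= 1882.95.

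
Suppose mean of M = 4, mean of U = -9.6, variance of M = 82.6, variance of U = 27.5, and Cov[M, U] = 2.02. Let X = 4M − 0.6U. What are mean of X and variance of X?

mean of X = 4·mean of M + (-0.6)·mean of U = 4·4 + (-0.6)·(-9.6) = 21.76.
variance of X = a²·variance of M + b²·variance of U + 2ab·Cov[M, U] with a = 4, b = -0.6.
= 4²·82.6 + (-0.6)²·27.5 + 2·4·(-0.6)·2.02
= 1321.6 + 9.9 + (-9.696) = 1321.804.

mean of X = 21.76, variance of X = 1321.804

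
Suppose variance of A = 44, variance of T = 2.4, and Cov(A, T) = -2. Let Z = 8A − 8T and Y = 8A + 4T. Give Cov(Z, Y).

By bilinearity, Cov(Z, Y) = ac·variance of A + bd·variance of T + (ad+bc)·Cov(A, T), with a=8, b=-8, c=8, d=4.
ac·variance of A = 8·8·44 = 2816
bd·variance of T = (-8)·4·2.4 = -76.8
(ad+bc)·Cov(A, T) = (-32)·(-2) = 64
Cov(Z, Y) = 2816 + (-76.8) + 64 = 2803.2.

Cov(Z, Y) = 2803.2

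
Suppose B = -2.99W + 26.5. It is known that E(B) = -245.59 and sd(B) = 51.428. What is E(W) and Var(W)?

From B = -2.99W + 26.5: E(B) = a·E(W) + b, so E(W) = (E(B) − b)/a = (-245.59 − 26.5)/(-2.99) = 91.
Var(B) = 51.428² = 2644.839184.
Var(B) = a²·Var(W), so Var(W) = 2644.839184/(-2.99)² = 295.84.

E(W) = 91, Var(W) = 295.84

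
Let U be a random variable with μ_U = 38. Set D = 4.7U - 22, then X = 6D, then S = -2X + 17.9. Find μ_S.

μ_D = 4.7·38 + (-22) = 156.6.
μ_X = 6·156.6 = 939.6.
μ_S = (-2)·939.6 + 17.9 = -1861.3.

μ_S = -1861.3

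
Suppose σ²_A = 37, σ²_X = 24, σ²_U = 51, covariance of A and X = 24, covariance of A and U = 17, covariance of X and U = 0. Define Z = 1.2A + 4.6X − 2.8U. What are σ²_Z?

σ²_Z = a²·σ²_A + b²·σ²_X + c²·σ²_U + 2ab·covariance of A and X + 2ac·covariance of A and U + 2bc·covariance of X and U, with a = 1.2, b = 4.6, c = -2.8.
= 53.28 + 507.84 + 399.84 + 264.96 + (-114.24) + 0
= 1111.68.

σ²_Z = 1111.68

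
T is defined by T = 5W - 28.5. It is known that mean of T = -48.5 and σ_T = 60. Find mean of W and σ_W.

mean of W = -4, σ_W = 12

From T = 5W - 28.5: mean of T = a·mean of W + b, so mean of W = (mean of T − b)/a = (-48.5 − (-28.5))/5 = -4.
σ_T = |a|·σ_W, so σ_W = 60/|5| = 12.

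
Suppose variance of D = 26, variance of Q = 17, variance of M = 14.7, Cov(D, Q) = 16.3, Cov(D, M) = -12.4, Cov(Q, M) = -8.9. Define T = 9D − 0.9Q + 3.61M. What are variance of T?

variance of T = a²·variance of D + b²·variance of Q + c²·variance of M + 2ab·Cov(D, Q) + 2ac·Cov(D, M) + 2bc·Cov(Q, M), with a = 9, b = -0.9, c = 3.61.
= 2106 + 13.77 + 191.57187 + (-264.06) + (-805.752) + 57.8322
= 1299.36207.

variance of T = 1299.36207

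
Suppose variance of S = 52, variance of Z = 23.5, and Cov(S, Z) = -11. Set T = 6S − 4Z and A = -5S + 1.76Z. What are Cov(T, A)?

By bilinearity, Cov(T, A) = ac·variance of S + bd·variance of Z + (ad+bc)·Cov(S, Z), with a=6, b=-4, c=-5, d=1.76.
ac·variance of S = 6·(-5)·52 = -1560
bd·variance of Z = (-4)·1.76·23.5 = -165.44
(ad+bc)·Cov(S, Z) = (30.56)·(-11) = -336.16
Cov(T, A) = -1560 + (-165.44) + (-336.16) = -2061.6.

Cov(T, A) = -2061.6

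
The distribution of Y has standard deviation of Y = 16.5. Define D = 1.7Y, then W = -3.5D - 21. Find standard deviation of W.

standard deviation of W = 98.175

standard deviation of D = |1.7|·16.5 = 28.05.
standard deviation of W = |-3.5|·28.05 = 98.175.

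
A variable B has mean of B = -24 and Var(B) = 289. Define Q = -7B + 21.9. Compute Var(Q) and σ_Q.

Var(Q) = 14161, σ_Q = 119

Q = -7B + 21.9 is linear with a = -7, b = 21.9.
Var(Q) = a²·Var(B) = (-7)²·289 = 14161 (the additive constant 21.9 does not affect variance).
σ_B = √289 = 17.
σ_Q = |a|·σ_B = |-7|·17 = 119.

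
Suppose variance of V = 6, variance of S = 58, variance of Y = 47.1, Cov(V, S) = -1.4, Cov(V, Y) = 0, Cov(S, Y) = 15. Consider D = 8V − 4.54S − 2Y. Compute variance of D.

variance of D = 2141.9688

variance of D = a²·variance of V + b²·variance of S + c²·variance of Y + 2ab·Cov(V, S) + 2ac·Cov(V, Y) + 2bc·Cov(S, Y), with a = 8, b = -4.54, c = -2.
= 384 + 1195.4728 + 188.4 + 101.696 + 0 + 272.4
= 2141.9688.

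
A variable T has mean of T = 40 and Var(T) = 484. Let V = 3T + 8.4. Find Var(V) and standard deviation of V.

Var(V) = 4356, standard deviation of V = 66

V = 3T + 8.4 is linear with a = 3, b = 8.4.
Var(V) = a²·Var(T) = 3²·484 = 4356 (the additive constant 8.4 does not affect variance).
standard deviation of T = √484 = 22.
standard deviation of V = |a|·standard deviation of T = |3|·22 = 66.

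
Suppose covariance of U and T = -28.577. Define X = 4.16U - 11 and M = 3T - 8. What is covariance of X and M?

covariance of X and M = a·c·covariance of U and T = 4.16·3·(-28.577) = -356.64096. Additive constants drop out.

covariance of X and M = -356.64096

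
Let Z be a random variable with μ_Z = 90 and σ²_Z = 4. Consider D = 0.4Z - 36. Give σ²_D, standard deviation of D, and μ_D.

σ²_D = 0.64, standard deviation of D = 0.8, μ_D = 0

D = 0.4Z - 36 is linear with a = 0.4, b = -36.
σ²_D = a²·σ²_Z = 0.4²·4 = 0.64 (the additive constant -36 does not affect variance).
standard deviation of Z = √4 = 2.
standard deviation of D = |a|·standard deviation of Z = |0.4|·2 = 0.8.
μ_D = a·μ_Z + b = 0.4·90 + (-36) = 0.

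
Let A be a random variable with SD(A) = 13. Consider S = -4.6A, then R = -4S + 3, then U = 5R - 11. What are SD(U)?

SD(U) = 1196

SD(S) = |-4.6|·13 = 59.8.
SD(R) = |-4|·59.8 = 239.2.
SD(U) = |5|·239.2 = 1196.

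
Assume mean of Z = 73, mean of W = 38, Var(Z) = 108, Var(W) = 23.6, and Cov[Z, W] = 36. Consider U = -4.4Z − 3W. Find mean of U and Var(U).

mean of U = (-4.4)·mean of Z + (-3)·mean of W = (-4.4)·73 + (-3)·38 = -435.2.
Var(U) = a²·Var(Z) + b²·Var(W) + 2ab·Cov[Z, W] with a = -4.4, b = -3.
= (-4.4)²·108 + (-3)²·23.6 + 2·(-4.4)·(-3)·36
= 2090.88 + 212.4 + 950.4 = 3253.68.

mean of U = -435.2, Var(U) = 3253.68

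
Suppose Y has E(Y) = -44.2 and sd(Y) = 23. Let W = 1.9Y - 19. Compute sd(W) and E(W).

sd(W) = 43.7, E(W) = -102.98

W = 1.9Y - 19 is linear with a = 1.9, b = -19.
sd(W) = |a|·sd(Y) = |1.9|·23 = 43.7.
E(W) = a·E(Y) + b = 1.9·(-44.2) + (-19) = -102.98.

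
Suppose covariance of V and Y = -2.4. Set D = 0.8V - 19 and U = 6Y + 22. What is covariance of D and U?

covariance of D and U = -11.52

covariance of D and U = a·c·covariance of V and Y = 0.8·6·(-2.4) = -11.52. Additive constants drop out.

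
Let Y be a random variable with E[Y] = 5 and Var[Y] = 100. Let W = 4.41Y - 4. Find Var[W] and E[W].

W = 4.41Y - 4 is linear with a = 4.41, b = -4.
Var[W] = a²·Var[Y] = 4.41²·100 = 1944.81 (the additive constant -4 does not affect variance).
E[W] = a·E[Y] + b = 4.41·5 + (-4) = 18.05.

Var[W] = 1944.81, E[W] = 18.05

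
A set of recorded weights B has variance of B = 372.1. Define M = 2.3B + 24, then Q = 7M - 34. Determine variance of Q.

variance of Q = 96452.041

variance of M = 2.3²·372.1 = 1968.409.
variance of Q = 7²·1968.409 = 96452.041.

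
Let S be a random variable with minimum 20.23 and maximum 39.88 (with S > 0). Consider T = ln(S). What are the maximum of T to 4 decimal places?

max(T) = 3.6859

ln(S) is increasing on this domain, so max(T) comes from max(S) = 39.88: max(T) = ln(39.88) ≈ 3.6859.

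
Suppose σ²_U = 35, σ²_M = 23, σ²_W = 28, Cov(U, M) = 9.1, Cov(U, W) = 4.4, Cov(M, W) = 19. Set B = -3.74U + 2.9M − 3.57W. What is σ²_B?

σ²_B = a²·σ²_U + b²·σ²_M + c²·σ²_W + 2ab·Cov(U, M) + 2ac·Cov(U, W) + 2bc·Cov(M, W), with a = -3.74, b = 2.9, c = -3.57.
= 489.566 + 193.43 + 356.8572 + (-197.3972) + 117.49584 + (-393.414)
= 566.53784.

σ²_B = 566.53784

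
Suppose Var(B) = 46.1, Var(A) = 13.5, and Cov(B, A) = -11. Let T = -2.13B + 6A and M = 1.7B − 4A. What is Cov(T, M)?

Cov(T, M) = -696.8481

By bilinearity, Cov(T, M) = ac·Var(B) + bd·Var(A) + (ad+bc)·Cov(B, A), with a=-2.13, b=6, c=1.7, d=-4.
ac·Var(B) = (-2.13)·1.7·46.1 = -166.9281
bd·Var(A) = 6·(-4)·13.5 = -324
(ad+bc)·Cov(B, A) = (18.72)·(-11) = -205.92
Cov(T, M) = -166.9281 + (-324) + (-205.92) = -696.8481.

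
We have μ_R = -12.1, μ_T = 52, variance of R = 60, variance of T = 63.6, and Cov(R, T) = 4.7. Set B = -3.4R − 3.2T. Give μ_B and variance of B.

μ_B = (-3.4)·μ_R + (-3.2)·μ_T = (-3.4)·(-12.1) + (-3.2)·52 = -125.26.
variance of B = a²·variance of R + b²·variance of T + 2ab·Cov(R, T) with a = -3.4, b = -3.2.
= (-3.4)²·60 + (-3.2)²·63.6 + 2·(-3.4)·(-3.2)·4.7
= 693.6 + 651.264 + 102.272 = 1447.136.

μ_B = -125.26, variance of B = 1447.136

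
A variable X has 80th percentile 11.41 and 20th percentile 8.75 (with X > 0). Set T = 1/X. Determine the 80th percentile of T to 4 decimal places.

1/X is decreasing on X > 0, so percentile order reverses: P_{80}(T) uses P_{20}(X) = 8.75.
P_{80}(T) = 1/8.75 ≈ 0.1143.

80th percentile of T = 0.1143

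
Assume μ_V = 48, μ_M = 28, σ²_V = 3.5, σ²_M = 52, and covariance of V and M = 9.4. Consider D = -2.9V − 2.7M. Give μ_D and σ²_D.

μ_D = -214.8, σ²_D = 555.719

μ_D = (-2.9)·μ_V + (-2.7)·μ_M = (-2.9)·48 + (-2.7)·28 = -214.8.
σ²_D = a²·σ²_V + b²·σ²_M + 2ab·covariance of V and M with a = -2.9, b = -2.7.
= (-2.9)²·3.5 + (-2.7)²·52 + 2·(-2.9)·(-2.7)·9.4
= 29.435 + 379.08 + 147.204 = 555.719.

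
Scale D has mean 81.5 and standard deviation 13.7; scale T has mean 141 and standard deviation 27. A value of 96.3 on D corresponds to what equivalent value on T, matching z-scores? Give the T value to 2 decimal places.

z = (96.3 − 81.5)/13.7 ≈ 1.0803.
T = 141 + z·27 = 141 + (96.3 − 81.5)·27/13.7 ≈ 170.17.

T = 170.17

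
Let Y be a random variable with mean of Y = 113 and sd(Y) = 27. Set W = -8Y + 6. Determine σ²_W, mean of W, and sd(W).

σ²_W = 46656, mean of W = -898, sd(W) = 216

W = -8Y + 6 is linear with a = -8, b = 6.
σ²_Y = 27² = 729.
σ²_W = a²·σ²_Y = (-8)²·729 = 46656 (the additive constant 6 does not affect variance).
mean of W = a·mean of Y + b = (-8)·113 + 6 = -898.
sd(W) = |a|·sd(Y) = |-8|·27 = 216.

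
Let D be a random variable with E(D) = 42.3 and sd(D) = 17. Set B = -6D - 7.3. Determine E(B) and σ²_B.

E(B) = -261.1, σ²_B = 10404

B = -6D - 7.3 is linear with a = -6, b = -7.3.
E(B) = a·E(D) + b = (-6)·42.3 + (-7.3) = -261.1.
σ²_D = 17² = 289.
σ²_B = a²·σ²_D = (-6)²·289 = 10404 (the additive constant -7.3 does not affect variance).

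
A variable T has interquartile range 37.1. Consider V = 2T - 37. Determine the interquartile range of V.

Under V = aT + b, IQR(V) = |a|·IQR(T) = |2|·37.1 = 74.2 (shifts cancel; spread scales by |a|).

IQR(V) = 74.2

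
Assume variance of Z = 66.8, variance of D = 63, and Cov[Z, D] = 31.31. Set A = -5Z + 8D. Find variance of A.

variance of A = 3197.2

variance of A = a²·variance of Z + b²·variance of D + 2ab·Cov[Z, D] with a = -5, b = 8.
= (-5)²·66.8 + 8²·63 + 2·(-5)·8·31.31
= 1670 + 4032 + (-2504.8) = 3197.2.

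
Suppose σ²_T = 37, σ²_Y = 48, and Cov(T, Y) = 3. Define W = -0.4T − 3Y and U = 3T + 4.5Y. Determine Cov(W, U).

By bilinearity, Cov(W, U) = ac·σ²_T + bd·σ²_Y + (ad+bc)·Cov(T, Y), with a=-0.4, b=-3, c=3, d=4.5.
ac·σ²_T = (-0.4)·3·37 = -44.4
bd·σ²_Y = (-3)·4.5·48 = -648
(ad+bc)·Cov(T, Y) = (-10.8)·3 = -32.4
Cov(W, U) = -44.4 + (-648) + (-32.4) = -724.8.

Cov(W, U) = -724.8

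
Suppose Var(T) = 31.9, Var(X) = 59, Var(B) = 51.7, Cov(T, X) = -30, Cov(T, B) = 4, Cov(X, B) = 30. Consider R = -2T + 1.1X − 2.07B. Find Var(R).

Var(R) = 449.01933

Var(R) = a²·Var(T) + b²·Var(X) + c²·Var(B) + 2ab·Cov(T, X) + 2ac·Cov(T, B) + 2bc·Cov(X, B), with a = -2, b = 1.1, c = -2.07.
= 127.6 + 71.39 + 221.52933 + 132 + 33.12 + (-136.62)
= 449.01933.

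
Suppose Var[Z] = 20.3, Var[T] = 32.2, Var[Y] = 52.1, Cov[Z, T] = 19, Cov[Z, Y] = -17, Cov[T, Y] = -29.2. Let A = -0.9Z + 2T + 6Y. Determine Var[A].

Var[A] = 1435.243

Var[A] = a²·Var[Z] + b²·Var[T] + c²·Var[Y] + 2ab·Cov[Z, T] + 2ac·Cov[Z, Y] + 2bc·Cov[T, Y], with a = -0.9, b = 2, c = 6.
= 16.443 + 128.8 + 1875.6 + (-68.4) + 183.6 + (-700.8)
= 1435.243.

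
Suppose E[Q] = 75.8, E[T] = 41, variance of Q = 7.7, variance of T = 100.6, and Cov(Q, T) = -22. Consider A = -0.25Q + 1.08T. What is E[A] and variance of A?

E[A] = 25.33, variance of A = 129.70109

E[A] = (-0.25)·E[Q] + 1.08·E[T] = (-0.25)·75.8 + 1.08·41 = 25.33.
variance of A = a²·variance of Q + b²·variance of T + 2ab·Cov(Q, T) with a = -0.25, b = 1.08.
= (-0.25)²·7.7 + 1.08²·100.6 + 2·(-0.25)·1.08·(-22)
= 0.48125 + 117.33984 + 11.88 = 129.70109.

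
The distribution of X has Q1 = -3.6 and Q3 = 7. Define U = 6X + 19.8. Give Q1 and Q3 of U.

Q1(U) = -1.8, Q3(U) = 61.8

a = 6 > 0: Q1(U) = a·Q1(X)+b = -1.8, Q3(U) = a·Q3(X)+b = 61.8.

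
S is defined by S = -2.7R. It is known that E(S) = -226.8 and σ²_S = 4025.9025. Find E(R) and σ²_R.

From S = -2.7R: E(S) = a·E(R) + b, so E(R) = (E(S) − b)/a = (-226.8 − 0)/(-2.7) = 84.
σ²_S = a²·σ²_R, so σ²_R = 4025.9025/(-2.7)² = 552.25.

E(R) = 84, σ²_R = 552.25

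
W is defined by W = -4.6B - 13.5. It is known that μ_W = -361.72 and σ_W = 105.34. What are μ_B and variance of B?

μ_B = 75.7, variance of B = 524.41

From W = -4.6B - 13.5: μ_W = a·μ_B + b, so μ_B = (μ_W − b)/a = (-361.72 − (-13.5))/(-4.6) = 75.7.
variance of W = 105.34² = 11096.5156.
variance of W = a²·variance of B, so variance of B = 11096.5156/(-4.6)² = 524.41.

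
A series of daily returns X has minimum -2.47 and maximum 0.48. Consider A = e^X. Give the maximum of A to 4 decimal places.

max(A) = 1.6161

e^X is increasing on this domain, so max(A) comes from max(X) = 0.48: max(A) = exp(0.48) ≈ 1.6161.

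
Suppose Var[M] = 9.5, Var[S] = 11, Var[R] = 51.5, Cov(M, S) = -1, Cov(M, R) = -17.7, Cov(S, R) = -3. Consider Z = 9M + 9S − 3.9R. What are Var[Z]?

Var[Z] = 3734.955

Var[Z] = a²·Var[M] + b²·Var[S] + c²·Var[R] + 2ab·Cov(M, S) + 2ac·Cov(M, R) + 2bc·Cov(S, R), with a = 9, b = 9, c = -3.9.
= 769.5 + 891 + 783.315 + (-162) + 1242.54 + 210.6
= 3734.955.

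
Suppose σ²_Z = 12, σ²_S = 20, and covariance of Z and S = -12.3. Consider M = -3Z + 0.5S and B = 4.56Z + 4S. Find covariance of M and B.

By bilinearity, covariance of M and B = ac·σ²_Z + bd·σ²_S + (ad+bc)·covariance of Z and S, with a=-3, b=0.5, c=4.56, d=4.
ac·σ²_Z = (-3)·4.56·12 = -164.16
bd·σ²_S = 0.5·4·20 = 40
(ad+bc)·covariance of Z and S = (-9.72)·(-12.3) = 119.556
covariance of M and B = -164.16 + 40 + 119.556 = -4.604.

covariance of M and B = -4.604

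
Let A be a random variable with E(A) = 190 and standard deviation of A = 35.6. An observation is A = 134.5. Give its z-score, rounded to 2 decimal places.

z = -1.56

z = (A − E(A)) / standard deviation of A = (134.5 − 190) / 35.6 ≈ -1.56.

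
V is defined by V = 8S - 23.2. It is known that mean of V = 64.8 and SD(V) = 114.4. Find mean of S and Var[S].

mean of S = 11, Var[S] = 204.49

From V = 8S - 23.2: mean of V = a·mean of S + b, so mean of S = (mean of V − b)/a = (64.8 − (-23.2))/8 = 11.
Var[V] = 114.4² = 13087.36.
Var[V] = a²·Var[S], so Var[S] = 13087.36/8² = 204.49.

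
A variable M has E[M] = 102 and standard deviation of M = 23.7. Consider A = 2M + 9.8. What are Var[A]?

A = 2M + 9.8 is linear with a = 2, b = 9.8.
Var[M] = 23.7² = 561.69.
Var[A] = a²·Var[M] = 2²·561.69 = 2246.76 (the additive constant 9.8 does not affect variance).

Var[A] = 2246.76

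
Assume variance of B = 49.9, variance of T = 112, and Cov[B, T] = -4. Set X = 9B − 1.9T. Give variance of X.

variance of X = a²·variance of B + b²·variance of T + 2ab·Cov[B, T] with a = 9, b = -1.9.
= 9²·49.9 + (-1.9)²·112 + 2·9·(-1.9)·(-4)
= 4041.9 + 404.32 + 136.8 = 4583.02.

variance of X = 4583.02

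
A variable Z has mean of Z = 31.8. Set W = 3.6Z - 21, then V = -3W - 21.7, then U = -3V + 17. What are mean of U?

mean of U = 923.42

mean of W = 3.6·31.8 + (-21) = 93.48.
mean of V = (-3)·93.48 + (-21.7) = -302.14.
mean of U = (-3)·(-302.14) + 17 = 923.42.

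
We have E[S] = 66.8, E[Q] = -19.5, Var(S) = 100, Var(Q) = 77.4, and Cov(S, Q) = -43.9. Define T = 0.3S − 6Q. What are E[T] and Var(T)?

E[T] = 137.04, Var(T) = 2953.44

E[T] = 0.3·E[S] + (-6)·E[Q] = 0.3·66.8 + (-6)·(-19.5) = 137.04.
Var(T) = a²·Var(S) + b²·Var(Q) + 2ab·Cov(S, Q) with a = 0.3, b = -6.
= 0.3²·100 + (-6)²·77.4 + 2·0.3·(-6)·(-43.9)
= 9 + 2786.4 + 158.04 = 2953.44.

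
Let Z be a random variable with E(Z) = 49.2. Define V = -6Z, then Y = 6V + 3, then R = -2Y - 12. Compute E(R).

E(R) = 3524.4

E(V) = (-6)·49.2 = -295.2.
E(Y) = 6·(-295.2) + 3 = -1768.2.
E(R) = (-2)·(-1768.2) + (-12) = 3524.4.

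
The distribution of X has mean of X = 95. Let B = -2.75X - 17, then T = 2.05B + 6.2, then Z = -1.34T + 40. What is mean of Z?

mean of B = (-2.75)·95 + (-17) = -278.25.
mean of T = 2.05·(-278.25) + 6.2 = -564.2125.
mean of Z = (-1.34)·(-564.2125) + 40 = 796.04475.

mean of Z = 796.04475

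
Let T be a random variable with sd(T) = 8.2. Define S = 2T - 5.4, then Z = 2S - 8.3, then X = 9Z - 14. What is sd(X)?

sd(S) = |2|·8.2 = 16.4.
sd(Z) = |2|·16.4 = 32.8.
sd(X) = |9|·32.8 = 295.2.

sd(X) = 295.2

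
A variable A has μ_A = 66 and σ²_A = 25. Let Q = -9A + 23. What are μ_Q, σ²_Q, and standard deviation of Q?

Q = -9A + 23 is linear with a = -9, b = 23.
μ_Q = a·μ_A + b = (-9)·66 + 23 = -571.
σ²_Q = a²·σ²_A = (-9)²·25 = 2025 (the additive constant 23 does not affect variance).
standard deviation of A = √25 = 5.
standard deviation of Q = |a|·standard deviation of A = |-9|·5 = 45.

μ_Q = -571, σ²_Q = 2025, standard deviation of Q = 45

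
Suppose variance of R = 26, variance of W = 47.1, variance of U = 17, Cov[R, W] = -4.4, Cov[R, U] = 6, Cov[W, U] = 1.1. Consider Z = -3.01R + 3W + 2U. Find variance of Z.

variance of Z = a²·variance of R + b²·variance of W + c²·variance of U + 2ab·Cov[R, W] + 2ac·Cov[R, U] + 2bc·Cov[W, U], with a = -3.01, b = 3, c = 2.
= 235.5626 + 423.9 + 68 + 79.464 + (-72.24) + 13.2
= 747.8866.

variance of Z = 747.8866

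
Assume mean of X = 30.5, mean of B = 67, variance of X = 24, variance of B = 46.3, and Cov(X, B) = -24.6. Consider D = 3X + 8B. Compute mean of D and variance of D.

mean of D = 627.5, variance of D = 1998.4

mean of D = 3·mean of X + 8·mean of B = 3·30.5 + 8·67 = 627.5.
variance of D = a²·variance of X + b²·variance of B + 2ab·Cov(X, B) with a = 3, b = 8.
= 3²·24 + 8²·46.3 + 2·3·8·(-24.6)
= 216 + 2963.2 + (-1180.8) = 1998.4.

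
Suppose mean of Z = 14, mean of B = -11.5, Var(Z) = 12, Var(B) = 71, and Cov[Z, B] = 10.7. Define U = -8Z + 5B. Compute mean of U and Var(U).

mean of U = -169.5, Var(U) = 1687

mean of U = (-8)·mean of Z + 5·mean of B = (-8)·14 + 5·(-11.5) = -169.5.
Var(U) = a²·Var(Z) + b²·Var(B) + 2ab·Cov[Z, B] with a = -8, b = 5.
= (-8)²·12 + 5²·71 + 2·(-8)·5·10.7
= 768 + 1775 + (-856) = 1687.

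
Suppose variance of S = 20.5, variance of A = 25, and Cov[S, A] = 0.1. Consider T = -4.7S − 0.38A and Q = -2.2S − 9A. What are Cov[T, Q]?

By bilinearity, Cov[T, Q] = ac·variance of S + bd·variance of A + (ad+bc)·Cov[S, A], with a=-4.7, b=-0.38, c=-2.2, d=-9.
ac·variance of S = (-4.7)·(-2.2)·20.5 = 211.97
bd·variance of A = (-0.38)·(-9)·25 = 85.5
(ad+bc)·Cov[S, A] = (43.136)·0.1 = 4.3136
Cov[T, Q] = 211.97 + 85.5 + 4.3136 = 301.7836.

Cov[T, Q] = 301.7836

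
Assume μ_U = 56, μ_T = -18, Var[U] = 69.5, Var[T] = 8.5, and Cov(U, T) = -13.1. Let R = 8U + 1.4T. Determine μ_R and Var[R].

μ_R = 422.8, Var[R] = 4171.22

μ_R = 8·μ_U + 1.4·μ_T = 8·56 + 1.4·(-18) = 422.8.
Var[R] = a²·Var[U] + b²·Var[T] + 2ab·Cov(U, T) with a = 8, b = 1.4.
= 8²·69.5 + 1.4²·8.5 + 2·8·1.4·(-13.1)
= 4448 + 16.66 + (-293.44) = 4171.22.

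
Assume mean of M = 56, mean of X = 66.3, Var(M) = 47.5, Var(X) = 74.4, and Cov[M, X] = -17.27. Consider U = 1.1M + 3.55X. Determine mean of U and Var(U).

mean of U = 1.1·mean of M + 3.55·mean of X = 1.1·56 + 3.55·66.3 = 296.965.
Var(U) = a²·Var(M) + b²·Var(X) + 2ab·Cov[M, X] with a = 1.1, b = 3.55.
= 1.1²·47.5 + 3.55²·74.4 + 2·1.1·3.55·(-17.27)
= 57.475 + 937.626 + (-134.8787) = 860.2223.

mean of U = 296.965, Var(U) = 860.2223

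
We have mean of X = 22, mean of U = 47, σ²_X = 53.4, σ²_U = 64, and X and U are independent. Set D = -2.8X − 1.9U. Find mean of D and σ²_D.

mean of D = (-2.8)·mean of X + (-1.9)·mean of U = (-2.8)·22 + (-1.9)·47 = -150.9.
σ²_D = a²·σ²_X + b²·σ²_U + 2ab·Cov(X, U) with a = -2.8, b = -1.9.
Independence gives Cov(X, U) = 0.
= (-2.8)²·53.4 + (-1.9)²·64 + 2·(-2.8)·(-1.9)·0
= 418.656 + 231.04 + 0 = 649.696.

mean of D = -150.9, σ²_D = 649.696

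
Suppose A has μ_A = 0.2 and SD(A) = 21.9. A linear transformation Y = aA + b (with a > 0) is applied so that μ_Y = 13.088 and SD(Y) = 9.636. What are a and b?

SD(Y) = a·SD(A) (a > 0), so a = 9.636/21.9 = 0.44.
μ_Y = a·μ_A + b, so b = 13.088 − 0.44·0.2 = 13.

a = 0.44, b = 13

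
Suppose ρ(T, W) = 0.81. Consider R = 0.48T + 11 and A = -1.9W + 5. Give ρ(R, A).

ρ(R, A) = -0.81

Linear rescalings preserve |correlation|; the slopes 0.48 and -1.9 have opposite signs, so the correlation flips sign: ρ(R, A) = −ρ(T, W) = -0.81.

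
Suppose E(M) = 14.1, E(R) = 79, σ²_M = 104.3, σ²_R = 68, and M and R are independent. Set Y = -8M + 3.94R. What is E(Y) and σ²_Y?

E(Y) = (-8)·E(M) + 3.94·E(R) = (-8)·14.1 + 3.94·79 = 198.46.
σ²_Y = a²·σ²_M + b²·σ²_R + 2ab·covariance of M and R with a = -8, b = 3.94.
Independence gives covariance of M and R = 0.
= (-8)²·104.3 + 3.94²·68 + 2·(-8)·3.94·0
= 6675.2 + 1055.6048 + 0 = 7730.8048.

E(Y) = 198.46, σ²_Y = 7730.8048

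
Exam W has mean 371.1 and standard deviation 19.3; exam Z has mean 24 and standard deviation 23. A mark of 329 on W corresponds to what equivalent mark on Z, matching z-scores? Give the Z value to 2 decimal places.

z = (329 − 371.1)/19.3 ≈ -2.1813.
Z = 24 + z·23 = 24 + (329 − 371.1)·23/19.3 ≈ -26.17.

Z = -26.17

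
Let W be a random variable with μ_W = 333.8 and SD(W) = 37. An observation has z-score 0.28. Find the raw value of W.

W = 344.16

W = μ_W + z·SD(W) = 333.8 + 0.28·37 = 344.16.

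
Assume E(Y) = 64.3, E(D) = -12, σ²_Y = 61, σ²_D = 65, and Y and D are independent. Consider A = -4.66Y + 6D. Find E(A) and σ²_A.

E(A) = (-4.66)·E(Y) + 6·E(D) = (-4.66)·64.3 + 6·(-12) = -371.638.
σ²_A = a²·σ²_Y + b²·σ²_D + 2ab·Cov[Y, D] with a = -4.66, b = 6.
Independence gives Cov[Y, D] = 0.
= (-4.66)²·61 + 6²·65 + 2·(-4.66)·6·0
= 1324.6516 + 2340 + 0 = 3664.6516.

E(A) = -371.638, σ²_A = 3664.6516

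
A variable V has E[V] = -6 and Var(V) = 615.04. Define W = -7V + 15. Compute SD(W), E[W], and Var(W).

SD(W) = 173.6, E[W] = 57, Var(W) = 30136.96

W = -7V + 15 is linear with a = -7, b = 15.
SD(V) = √615.04 = 24.8.
SD(W) = |a|·SD(V) = |-7|·24.8 = 173.6.
E[W] = a·E[V] + b = (-7)·(-6) + 15 = 57.
Var(W) = a²·Var(V) = (-7)²·615.04 = 30136.96 (the additive constant 15 does not affect variance).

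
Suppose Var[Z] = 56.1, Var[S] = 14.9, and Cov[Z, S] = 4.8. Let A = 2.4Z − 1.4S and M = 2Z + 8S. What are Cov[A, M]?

Cov[A, M] = 181.12

By bilinearity, Cov[A, M] = ac·Var[Z] + bd·Var[S] + (ad+bc)·Cov[Z, S], with a=2.4, b=-1.4, c=2, d=8.
ac·Var[Z] = 2.4·2·56.1 = 269.28
bd·Var[S] = (-1.4)·8·14.9 = -166.88
(ad+bc)·Cov[Z, S] = (16.4)·4.8 = 78.72
Cov[A, M] = 269.28 + (-166.88) + 78.72 = 181.12.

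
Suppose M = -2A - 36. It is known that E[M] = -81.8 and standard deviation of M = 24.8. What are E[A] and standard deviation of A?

From M = -2A - 36: E[M] = a·E[A] + b, so E[A] = (E[M] − b)/a = (-81.8 − (-36))/(-2) = 22.9.
standard deviation of M = |a|·standard deviation of A, so standard deviation of A = 24.8/|-2| = 12.4.

E[A] = 22.9, standard deviation of A = 12.4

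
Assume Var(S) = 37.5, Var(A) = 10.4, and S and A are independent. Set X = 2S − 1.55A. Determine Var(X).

Var(X) = 174.986

Var(X) = a²·Var(S) + b²·Var(A) + 2ab·Cov(S, A) with a = 2, b = -1.55.
Independence gives Cov(S, A) = 0.
= 2²·37.5 + (-1.55)²·10.4 + 2·2·(-1.55)·0
= 150 + 24.986 + 0 = 174.986.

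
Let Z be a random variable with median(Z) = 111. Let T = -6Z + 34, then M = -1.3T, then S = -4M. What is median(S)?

median(S) = -3286.4

median(T) = (-6)·111 + 34 = -632.
median(M) = (-1.3)·(-632) = 821.6.
median(S) = (-4)·821.6 = -3286.4.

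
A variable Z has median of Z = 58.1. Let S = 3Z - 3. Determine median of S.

median of S = 171.3

A linear map preserves order up to sign, so median of S = a·median of Z + b = 3·58.1 + (-3) = 171.3.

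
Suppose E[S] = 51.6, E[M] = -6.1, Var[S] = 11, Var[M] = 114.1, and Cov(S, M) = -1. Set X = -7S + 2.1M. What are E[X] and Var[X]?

E[X] = (-7)·E[S] + 2.1·E[M] = (-7)·51.6 + 2.1·(-6.1) = -374.01.
Var[X] = a²·Var[S] + b²·Var[M] + 2ab·Cov(S, M) with a = -7, b = 2.1.
= (-7)²·11 + 2.1²·114.1 + 2·(-7)·2.1·(-1)
= 539 + 503.181 + 29.4 = 1071.581.

E[X] = -374.01, Var[X] = 1071.581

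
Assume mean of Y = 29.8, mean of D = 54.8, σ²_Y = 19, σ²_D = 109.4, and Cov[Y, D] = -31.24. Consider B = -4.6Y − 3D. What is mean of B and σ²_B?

mean of B = -301.48, σ²_B = 524.416

mean of B = (-4.6)·mean of Y + (-3)·mean of D = (-4.6)·29.8 + (-3)·54.8 = -301.48.
σ²_B = a²·σ²_Y + b²·σ²_D + 2ab·Cov[Y, D] with a = -4.6, b = -3.
= (-4.6)²·19 + (-3)²·109.4 + 2·(-4.6)·(-3)·(-31.24)
= 402.04 + 984.6 + (-862.224) = 524.416.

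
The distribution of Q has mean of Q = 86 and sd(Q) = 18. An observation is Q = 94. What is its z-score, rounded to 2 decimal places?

z = 0.44

z = (Q − mean of Q) / sd(Q) = (94 − 86) / 18 ≈ 0.44.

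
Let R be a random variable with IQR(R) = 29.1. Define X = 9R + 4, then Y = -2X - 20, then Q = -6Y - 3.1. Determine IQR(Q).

IQR(X) = |9|·29.1 = 261.9.
IQR(Y) = |-2|·261.9 = 523.8.
IQR(Q) = |-6|·523.8 = 3142.8.

IQR(Q) = 3142.8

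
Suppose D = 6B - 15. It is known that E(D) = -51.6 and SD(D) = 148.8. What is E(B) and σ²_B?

E(B) = -6.1, σ²_B = 615.04

From D = 6B - 15: E(D) = a·E(B) + b, so E(B) = (E(D) − b)/a = (-51.6 − (-15))/6 = -6.1.
σ²_D = 148.8² = 22141.44.
σ²_D = a²·σ²_B, so σ²_B = 22141.44/6² = 615.04.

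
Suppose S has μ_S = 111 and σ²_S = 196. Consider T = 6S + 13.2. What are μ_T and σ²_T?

μ_T = 679.2, σ²_T = 7056

T = 6S + 13.2 is linear with a = 6, b = 13.2.
μ_T = a·μ_S + b = 6·111 + 13.2 = 679.2.
σ²_T = a²·σ²_S = 6²·196 = 7056 (the additive constant 13.2 does not affect variance).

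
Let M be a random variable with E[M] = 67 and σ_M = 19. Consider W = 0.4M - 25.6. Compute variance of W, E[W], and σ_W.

variance of W = 57.76, E[W] = 1.2, σ_W = 7.6

W = 0.4M - 25.6 is linear with a = 0.4, b = -25.6.
variance of M = 19² = 361.
variance of W = a²·variance of M = 0.4²·361 = 57.76 (the additive constant -25.6 does not affect variance).
E[W] = a·E[M] + b = 0.4·67 + (-25.6) = 1.2.
σ_W = |a|·σ_M = |0.4|·19 = 7.6.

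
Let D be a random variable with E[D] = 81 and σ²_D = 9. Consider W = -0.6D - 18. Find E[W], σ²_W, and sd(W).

W = -0.6D - 18 is linear with a = -0.6, b = -18.
E[W] = a·E[D] + b = (-0.6)·81 + (-18) = -66.6.
σ²_W = a²·σ²_D = (-0.6)²·9 = 3.24 (the additive constant -18 does not affect variance).
sd(D) = √9 = 3.
sd(W) = |a|·sd(D) = |-0.6|·3 = 1.8.

E[W] = -66.6, σ²_W = 3.24, sd(W) = 1.8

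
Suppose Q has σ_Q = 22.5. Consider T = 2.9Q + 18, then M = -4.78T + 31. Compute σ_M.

σ_M = 311.895

σ_T = |2.9|·22.5 = 65.25.
σ_M = |-4.78|·65.25 = 311.895.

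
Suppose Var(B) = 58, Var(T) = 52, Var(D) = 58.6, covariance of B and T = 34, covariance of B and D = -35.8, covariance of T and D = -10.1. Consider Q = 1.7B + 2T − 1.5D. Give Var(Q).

Var(Q) = 981.85

Var(Q) = a²·Var(B) + b²·Var(T) + c²·Var(D) + 2ab·covariance of B and T + 2ac·covariance of B and D + 2bc·covariance of T and D, with a = 1.7, b = 2, c = -1.5.
= 167.62 + 208 + 131.85 + 231.2 + 182.58 + 60.6
= 981.85.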